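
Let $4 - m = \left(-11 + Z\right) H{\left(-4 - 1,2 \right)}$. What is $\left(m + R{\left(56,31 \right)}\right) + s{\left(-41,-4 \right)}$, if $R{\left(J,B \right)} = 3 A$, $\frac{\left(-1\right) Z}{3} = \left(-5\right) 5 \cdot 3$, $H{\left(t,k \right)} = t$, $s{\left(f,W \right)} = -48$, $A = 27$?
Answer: $1107$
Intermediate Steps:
$Z = 225$ ($Z = - 3 \left(-5\right) 5 \cdot 3 = - 3 \left(\left(-25\right) 3\right) = \left(-3\right) \left(-75\right) = 225$)
$R{\left(J,B \right)} = 81$ ($R{\left(J,B \right)} = 3 \cdot 27 = 81$)
$m = 1074$ ($m = 4 - \left(-11 + 225\right) \left(-4 - 1\right) = 4 - 214 \left(-4 - 1\right) = 4 - 214 \left(-5\right) = 4 - -1070 = 4 + 1070 = 1074$)
$\left(m + R{\left(56,31 \right)}\right) + s{\left(-41,-4 \right)} = \left(1074 + 81\right) - 48 = 1155 - 48 = 1107$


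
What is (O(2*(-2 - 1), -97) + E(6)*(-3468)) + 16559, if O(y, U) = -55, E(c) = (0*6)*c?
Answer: 16504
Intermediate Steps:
E(c) = 0 (E(c) = 0*c = 0)
(O(2*(-2 - 1), -97) + E(6)*(-3468)) + 16559 = (-55 + 0*(-3468)) + 16559 = (-55 + 0) + 16559 = -55 + 16559 = 16504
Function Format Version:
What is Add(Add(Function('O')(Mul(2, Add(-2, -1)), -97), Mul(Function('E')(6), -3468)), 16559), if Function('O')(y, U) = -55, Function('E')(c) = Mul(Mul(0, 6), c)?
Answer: 16504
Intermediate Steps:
Function('E')(c) = 0 (Function('E')(c) = Mul(0, c) = 0)
Add(Add(Function('O')(Mul(2, Add(-2, -1)), -97), Mul(Function('E')(6), -3468)), 16559) = Add(Add(-55, Mul(0, -3468)), 16559) = Add(Add(-55, 0), 16559) = Add(-55, 16559) = 16504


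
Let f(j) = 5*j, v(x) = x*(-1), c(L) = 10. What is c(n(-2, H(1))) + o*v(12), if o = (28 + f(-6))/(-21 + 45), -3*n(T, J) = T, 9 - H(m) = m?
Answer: 11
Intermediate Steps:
H(m) = 9 - m
n(T, J) = -T/3
v(x) = -x
o = -1/12 (o = (28 + 5*(-6))/(-21 + 45) = (28 - 30)/24 = -2*1/24 = -1/12 ≈ -0.083333)
c(n(-2, H(1))) + o*v(12) = 10 - (-1)*12/12 = 10 - 1/12*(-12) = 10 + 1 = 11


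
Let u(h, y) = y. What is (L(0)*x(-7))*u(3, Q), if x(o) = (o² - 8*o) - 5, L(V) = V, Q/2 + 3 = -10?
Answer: 0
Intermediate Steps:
Q = -26 (Q = -6 + 2*(-10) = -6 - 20 = -26)
x(o) = -5 + o² - 8*o
(L(0)*x(-7))*u(3, Q) = (0*(-5 + (-7)² - 8*(-7)))*(-26) = (0*(-5 + 49 + 56))*(-26) = (0*100)*(-26) = 0*(-26) = 0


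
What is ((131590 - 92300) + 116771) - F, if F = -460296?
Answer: 616357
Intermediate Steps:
((131590 - 92300) + 116771) - F = ((131590 - 92300) + 116771) - 1*(-460296) = (39290 + 116771) + 460296 = 156061 + 460296 = 616357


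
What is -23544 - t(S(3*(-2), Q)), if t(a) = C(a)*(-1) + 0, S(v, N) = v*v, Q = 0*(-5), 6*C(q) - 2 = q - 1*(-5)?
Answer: -141221/6 ≈ -23537.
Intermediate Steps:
C(q) = 7/6 + q/6 (C(q) = ⅓ + (q - 1*(-5))/6 = ⅓ + (q + 5)/6 = ⅓ + (5 + q)/6 = ⅓ + (⅚ + q/6) = 7/6 + q/6)
Q = 0
S(v, N) = v²
t(a) = -7/6 - a/6 (t(a) = (7/6 + a/6)*(-1) + 0 = (-7/6 - a/6) + 0 = -7/6 - a/6)
-23544 - t(S(3*(-2), Q)) = -23544 - (-7/6 - (3*(-2))²/6) = -23544 - (-7/6 - ⅙*(-6)²) = -23544 - (-7/6 - ⅙*36) = -23544 - (-7/6 - 6) = -23544 - 1*(-43/6) = -23544 + 43/6 = -141221/6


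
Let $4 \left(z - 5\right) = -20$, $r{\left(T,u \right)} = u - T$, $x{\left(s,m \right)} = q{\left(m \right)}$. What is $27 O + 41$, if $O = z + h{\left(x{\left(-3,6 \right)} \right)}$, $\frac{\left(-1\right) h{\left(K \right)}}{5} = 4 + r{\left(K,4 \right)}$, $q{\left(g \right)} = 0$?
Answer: $-1039$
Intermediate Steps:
$x{\left(s,m \right)} = 0$
$z = 0$ ($z = 5 + \frac{1}{4} \left(-20\right) = 5 - 5 = 0$)
$h{\left(K \right)} = -40 + 5 K$ ($h{\left(K \right)} = - 5 \left(4 - \left(-4 + K\right)\right) = - 5 \left(8 - K\right) = -40 + 5 K$)
$O = -40$ ($O = 0 + \left(-40 + 5 \cdot 0\right) = 0 + \left(-40 + 0\right) = 0 - 40 = -40$)
$27 O + 41 = 27 \left(-40\right) + 41 = -1080 + 41 = -1039$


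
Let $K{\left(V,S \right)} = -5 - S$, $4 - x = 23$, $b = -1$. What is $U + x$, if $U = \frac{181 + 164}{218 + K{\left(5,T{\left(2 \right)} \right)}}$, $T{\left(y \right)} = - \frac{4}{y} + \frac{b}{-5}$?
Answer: $- \frac{6227}{358} \approx -17.394$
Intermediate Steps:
$x = -19$ ($x = 4 - 23 = -19$)
$T{\left(y \right)} = \frac{1}{5} - \frac{4}{y}$ ($T{\left(y \right)} = - \frac{4}{y} - \frac{1}{-5} = - \frac{4}{y} - - \frac{1}{5} = - \frac{4}{y} + \frac{1}{5} = \frac{1}{5} - \frac{4}{y}$)
$U = \frac{575}{358}$ ($U = \frac{181 + 164}{218 - \left(5 + \frac{-20 + 2}{5 \cdot 2}\right)} = \frac{345}{218 - \left(5 + \frac{1}{5} \cdot \frac{1}{2} \left(-18\right)\right)} = \frac{345}{218 - \frac{16}{5}} = \frac{345}{\frac{1074}{5}} = 345 \cdot \frac{5}{1074} = \frac{575}{358} \approx 1.6061$)
$U + x = \frac{575}{358} - 19 = - \frac{6227}{358}$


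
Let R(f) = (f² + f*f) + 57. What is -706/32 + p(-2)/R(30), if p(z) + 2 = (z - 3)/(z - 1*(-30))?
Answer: -4588891/207984 ≈ -22.064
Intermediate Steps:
p(z) = -2 + (-3 + z)/(30 + z) (p(z) = -2 + (z - 3)/(z - 1*(-30)) = -2 + (-3 + z)/(z + 30) = -2 + (-3 + z)/(30 + z))
R(f) = 57 + 2*f² (R(f) = (f² + f²) + 57 = 2*f² + 57 = 57 + 2*f²)
-706/32 + p(-2)/R(30) = -706/32 + ((-63 - 1*(-2))/(30 - 2))/(57 + 2*30²) = -706*1/32 + ((-63 + 2)/28)/(57 + 2*900) = -353/16 + ((1/28)*(-61))/(57 + 1800) = -353/16 - 61/28/1857 = -353/16 - 61/28*1/1857 = -353/16 - 61/51996 = -4588891/207984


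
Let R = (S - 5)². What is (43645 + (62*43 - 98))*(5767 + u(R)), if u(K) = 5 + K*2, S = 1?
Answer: 268220252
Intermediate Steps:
R = 16 (R = (1 - 5)² = (-4)² = 16)
u(K) = 5 + 2*K
(43645 + (62*43 - 98))*(5767 + u(R)) = (43645 + (62*43 - 98))*(5767 + (5 + 2*16)) = (43645 + (2666 - 98))*(5767 + (5 + 32)) = (43645 + 2568)*(5767 + 37) = 46213*5804 = 268220252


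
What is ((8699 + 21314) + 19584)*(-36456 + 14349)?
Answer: -1096440879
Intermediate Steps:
((8699 + 21314) + 19584)*(-36456 + 14349) = (30013 + 19584)*(-22107) = 49597*(-22107) = -1096440879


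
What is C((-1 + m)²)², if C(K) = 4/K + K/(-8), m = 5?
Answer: 49/16 ≈ 3.0625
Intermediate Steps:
C(K) = 4/K - K/8 (C(K) = 4/K + K*(-⅛) = 4/K - K/8)
C((-1 + m)²)² = (4/((-1 + 5)²) - (-1 + 5)²/8)² = (4/(4²) - ⅛*4²)² = (4/16 - ⅛*16)² = (4*(1/16) - 2)² = (¼ - 2)² = (-7/4)² = 49/16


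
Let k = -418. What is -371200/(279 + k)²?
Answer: -371200/19321 ≈ -19.212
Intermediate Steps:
-371200/(279 + k)² = -371200/(279 - 418)² = -371200/((-139)²) = -371200/19321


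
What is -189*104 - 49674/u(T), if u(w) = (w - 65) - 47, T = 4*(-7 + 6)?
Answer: -1115211/58 ≈ -19228.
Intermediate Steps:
T = -4 (T = 4*(-1) = -4)
u(w) = -112 + w (u(w) = (-65 + w) - 47 = -112 + w)
-189*104 - 49674/u(T) = -189*104 - 49674/(-112 - 4) = -19656 - 49674/(-116) = -19656 - 49674*(-1/116) = -19656 + 24837/58 = -1115211/58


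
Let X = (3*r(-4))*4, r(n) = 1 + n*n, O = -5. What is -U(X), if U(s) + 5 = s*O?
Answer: 1025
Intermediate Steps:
r(n) = 1 + n²
X = 204 (X = (3*(1 + (-4)²))*4 = (3*(1 + 16))*4 = (3*17)*4 = 51*4 = 204)
U(s) = -5 - 5*s (U(s) = -5 + s*(-5) = -5 - 5*s)
-U(X) = -(-5 - 5*204) = -(-5 - 1020) = -1*(-1025) = 1025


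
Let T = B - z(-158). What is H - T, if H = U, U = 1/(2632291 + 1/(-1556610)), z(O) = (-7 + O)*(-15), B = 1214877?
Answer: -4967757173229742008/4097450493509 ≈ -1.2124e+6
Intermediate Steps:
z(O) = 105 - 15*O
T = 1212402 (T = 1214877 - (105 - 15*(-158)) = 1214877 - (105 + 2370) = 1214877 - 1*2475 = 1214877 - 2475 = 1212402)
U = 1556610/4097450493509 (U = 1/(2632291 - 1/1556610) = 1/(4097450493509/1556610) = 1556610/4097450493509 ≈ 3.7990e-7)
H = 1556610/4097450493509 ≈ 3.7990e-7
H - T = 1556610/4097450493509 - 1*1212402 = 1556610/4097450493509 - 1212402 = -4967757173229742008/4097450493509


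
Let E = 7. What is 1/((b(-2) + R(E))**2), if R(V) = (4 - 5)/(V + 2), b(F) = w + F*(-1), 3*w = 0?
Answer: 81/289 ≈ 0.28028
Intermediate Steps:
w = 0 (w = (1/3)*0 = 0)
b(F) = -F (b(F) = 0 + F*(-1) = 0 - F = -F)
R(V) = -1/(2 + V)
1/((b(-2) + R(E))**2) = 1/((-1*(-2) - 1/(2 + 7))**2) = 1/((2 - 1/9)**2) = 1/((17/9)**2) = 1/(289/81) = 81/289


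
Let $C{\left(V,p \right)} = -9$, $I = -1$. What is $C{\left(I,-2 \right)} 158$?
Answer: $-1422$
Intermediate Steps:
$C{\left(I,-2 \right)} 158 = \left(-9\right) 158 = -1422$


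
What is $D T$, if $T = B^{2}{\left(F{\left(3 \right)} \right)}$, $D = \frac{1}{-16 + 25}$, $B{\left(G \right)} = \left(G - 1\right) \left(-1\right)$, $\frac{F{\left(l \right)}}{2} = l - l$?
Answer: $\frac{1}{9} \approx 0.11111$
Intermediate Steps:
$F{\left(l \right)} = 0$ ($F{\left(l \right)} = 2 \left(l - l\right) = 2 \cdot 0 = 0$)
$B{\left(G \right)} = 1 - G$ ($B{\left(G \right)} = \left(-1 + G\right) \left(-1\right) = 1 - G$)
$D = \frac{1}{9} \approx 0.11111$
$T = 1$ ($T = \left(1 - 0\right)^{2} = \left(1 + 0\right)^{2} = 1^{2} = 1$)
$D T = \frac{1}{9} \cdot 1 = \frac{1}{9}$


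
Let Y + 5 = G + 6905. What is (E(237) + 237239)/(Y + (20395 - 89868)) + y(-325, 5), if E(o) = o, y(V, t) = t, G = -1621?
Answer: 41747/32097 ≈ 1.3007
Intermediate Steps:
Y = 5279 (Y = -5 + (-1621 + 6905) = -5 + 5284 = 5279)
(E(237) + 237239)/(Y + (20395 - 89868)) + y(-325, 5) = (237 + 237239)/(5279 + (20395 - 89868)) + 5 = 237476/(5279 - 69473) + 5 = 237476/(-64194) + 5 = 237476*(-1/64194) + 5 = -118738/32097 + 5 = 41747/32097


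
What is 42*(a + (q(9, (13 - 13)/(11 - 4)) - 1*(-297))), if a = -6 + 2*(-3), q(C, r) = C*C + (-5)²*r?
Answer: 15372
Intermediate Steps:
q(C, r) = C² + 25*r
a = -12 (a = -6 - 6 = -12)
42*(a + (q(9, (13 - 13)/(11 - 4)) - 1*(-297))) = 42*(-12 + ((9² + 25*((13 - 13)/(11 - 4))) - 1*(-297))) = 42*(-12 + ((81 + 25*(0/7)) + 297)) = 42*(-12 + ((81 + 25*(0*(⅐))) + 297)) = 42*(-12 + ((81 + 25*0) + 297)) = 42*(-12 + ((81 + 0) + 297)) = 42*(-12 + (81 + 297)) = 42*(-12 + 378) = 42*366 = 15372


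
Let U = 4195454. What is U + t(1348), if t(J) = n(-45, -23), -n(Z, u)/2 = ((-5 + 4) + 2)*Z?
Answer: 4195544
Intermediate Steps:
n(Z, u) = -2*Z (n(Z, u) = -2*((-5 + 4) + 2)*Z = -2*(-1 + 2)*Z = -2*Z)
t(J) = 90 (t(J) = -2*(-45) = 90)
U + t(1348) = 4195454 + 90 = 4195544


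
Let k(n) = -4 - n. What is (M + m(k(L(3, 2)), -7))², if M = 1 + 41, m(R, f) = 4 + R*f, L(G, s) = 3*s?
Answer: 13456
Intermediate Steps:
M = 42
(M + m(k(L(3, 2)), -7))² = (42 + (4 + (-4 - 3*2)*(-7)))² = (42 + (4 + (-4 - 1*6)*(-7)))² = (42 + (4 + (-4 - 6)*(-7)))² = (42 + (4 - 10*(-7)))² = (42 + (4 + 70))² = (42 + 74)² = 116² = 13456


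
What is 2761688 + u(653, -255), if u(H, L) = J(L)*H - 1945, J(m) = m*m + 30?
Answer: 45240658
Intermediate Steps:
J(m) = 30 + m² (J(m) = m² + 30 = 30 + m²)
u(H, L) = -1945 + H*(30 + L²) (u(H, L) = (30 + L²)*H - 1945 = H*(30 + L²) - 1945 = -1945 + H*(30 + L²))
2761688 + u(653, -255) = 2761688 + (-1945 + 653*(30 + (-255)²)) = 2761688 + (-1945 + 653*(30 + 65025)) = 2761688 + (-1945 + 653*65055) = 2761688 + (-1945 + 42480915) = 2761688 + 42478970 = 45240658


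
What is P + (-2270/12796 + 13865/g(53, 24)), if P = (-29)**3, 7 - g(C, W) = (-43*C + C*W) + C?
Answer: -149867612407/6148478 ≈ -24375.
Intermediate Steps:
g(C, W) = 7 + 42*C - C*W (g(C, W) = 7 - ((-43*C + C*W) + C) = 7 - (-42*C + C*W) = 7 + (42*C - C*W) = 7 + 42*C - C*W)
P = -24389
P + (-2270/12796 + 13865/g(53, 24)) = -24389 + (-2270/12796 + 13865/(7 + 42*53 - 1*53*24)) = -24389 + (-2270*1/12796 + 13865/(7 + 2226 - 1272)) = -24389 + (-1135/6398 + 13865/961) = -24389 + 87617535/6148478 = -149867612407/6148478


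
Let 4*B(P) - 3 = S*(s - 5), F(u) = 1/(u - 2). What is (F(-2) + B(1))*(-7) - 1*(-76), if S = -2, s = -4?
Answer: 41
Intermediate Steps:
F(u) = 1/(-2 + u)
B(P) = 21/4 (B(P) = ¾ + (-2*(-4 - 5))/4 = ¾ + (-2*(-9))/4 = ¾ + (¼)*18 = ¾ + 9/2 = 21/4)
(F(-2) + B(1))*(-7) - 1*(-76) = (1/(-2 - 2) + 21/4)*(-7) - 1*(-76) = (1/(-4) + 21/4)*(-7) + 76 = (-¼ + 21/4)*(-7) + 76 = 5*(-7) + 76 = -35 + 76 = 41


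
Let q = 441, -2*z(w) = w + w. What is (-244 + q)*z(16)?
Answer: -3152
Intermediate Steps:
z(w) = -w (z(w) = -(w + w)/2 = -w)
(-244 + q)*z(16) = (-244 + 441)*(-1*16) = 197*(-16) = -3152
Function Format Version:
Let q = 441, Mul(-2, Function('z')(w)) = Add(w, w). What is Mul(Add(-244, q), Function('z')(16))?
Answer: -3152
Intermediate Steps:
Function('z')(w) = Mul(-1, w) (Function('z')(w) = Mul(Rational(-1, 2), Add(w, w)) = Mul(Rational(-1, 2), Mul(2, w)) = Mul(-1, w))
Mul(Add(-244, q), Function('z')(16)) = Mul(Add(-244, 441), Mul(-1, 16)) = Mul(197, -16) = -3152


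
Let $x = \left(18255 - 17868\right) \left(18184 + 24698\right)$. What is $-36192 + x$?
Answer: $16559142$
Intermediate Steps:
$x = 16595334$ ($x = 387 \cdot 42882 = 16595334$)
$-36192 + x = -36192 + 16595334 = 16559142$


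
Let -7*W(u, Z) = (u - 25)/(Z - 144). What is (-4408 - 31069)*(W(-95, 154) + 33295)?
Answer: -8268872729/7 ≈ -1.1813e+9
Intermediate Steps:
W(u, Z) = -(-25 + u)/(7*(-144 + Z)) (W(u, Z) = -(u - 25)/(7*(Z - 144)) = -(-25 + u)/(7*(-144 + Z)))
(-4408 - 31069)*(W(-95, 154) + 33295) = (-4408 - 31069)*((25 - 1*(-95))/(7*(-144 + 154)) + 33295) = -35477*((⅐)*(25 + 95)/10 + 33295) = -35477*((⅐)*(⅒)*120 + 33295) = -35477*(12/7 + 33295) = -35477*233077/7 = -8268872729/7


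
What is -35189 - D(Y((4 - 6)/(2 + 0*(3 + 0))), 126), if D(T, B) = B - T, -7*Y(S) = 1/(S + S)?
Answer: -494409/14 ≈ -35315.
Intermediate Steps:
Y(S) = -1/(14*S) (Y(S) = -1/(7*(S + S)) = -1/(2*S)/7 = -1/(14*S))
-35189 - D(Y((4 - 6)/(2 + 0*(3 + 0))), 126) = -35189 - (126 - (-1)/(14*((4 - 6)/(2 + 0*(3 + 0))))) = -35189 - (126 - (-1)/(14*((-2/(2 + 0*3))))) = -35189 - (126 - (-1)/(14*((-2/(2 + 0))))) = -35189 - (126 - (-1)/(14*((-2/2)))) = -35189 - (126 - (-1)/(14*((-2*½)))) = -35189 - (126 - (-1)/(14*(-1))) = -35189 - (126 - (-1)*(-1)/14) = -35189 - (126 - 1*1/14) = -35189 - (126 - 1/14) = -35189 - 1*1763/14 = -35189 - 1763/14 = -494409/14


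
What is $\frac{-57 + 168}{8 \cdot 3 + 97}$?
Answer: $\frac{111}{121} \approx 0.91736$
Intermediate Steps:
$\frac{-57 + 168}{8 \cdot 3 + 97} = \frac{111}{24 + 97} = \frac{111}{121}$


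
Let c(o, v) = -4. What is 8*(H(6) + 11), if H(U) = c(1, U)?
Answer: 56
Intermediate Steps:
H(U) = -4
8*(H(6) + 11) = 8*(-4 + 11) = 8*7 = 56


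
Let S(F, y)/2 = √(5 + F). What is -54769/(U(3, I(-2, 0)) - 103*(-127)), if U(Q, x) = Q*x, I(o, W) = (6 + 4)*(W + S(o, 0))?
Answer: -716433289/171101761 + 3286140*√3/171101761 ≈ -4.1539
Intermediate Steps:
S(F, y) = 2*√(5 + F)
I(o, W) = 10*W + 20*√(5 + o) (I(o, W) = (6 + 4)*(W + 2*√(5 + o)) = 10*(W + 2*√(5 + o)) = 10*W + 20*√(5 + o))
-54769/(U(3, I(-2, 0)) - 103*(-127)) = -54769/(3*(10*0 + 20*√(5 - 2)) - 103*(-127)) = -54769/(3*(0 + 20*√3) + 13081) = -54769/(3*(20*√3) + 13081) = -54769/(60*√3 + 13081) = -54769/(13081 + 60*√3)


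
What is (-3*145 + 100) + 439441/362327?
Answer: -120940104/362327 ≈ -333.79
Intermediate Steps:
(-3*145 + 100) + 439441/362327 = (-435 + 100) + 439441*(1/362327) = -335 + 439441/362327 = -120940104/362327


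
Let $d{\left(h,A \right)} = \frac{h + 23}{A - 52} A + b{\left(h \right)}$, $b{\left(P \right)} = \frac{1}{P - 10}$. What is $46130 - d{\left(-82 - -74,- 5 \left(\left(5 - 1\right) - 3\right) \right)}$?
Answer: $\frac{15776029}{342} \approx 46129.0$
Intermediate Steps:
$b{\left(P \right)} = \frac{1}{-10 + P}$
$d{\left(h,A \right)} = \frac{1}{-10 + h} + \frac{A \left(23 + h\right)}{-52 + A}$ ($d{\left(h,A \right)} = \frac{h + 23}{A - 52} A + \frac{1}{-10 + h} = \frac{23 + h}{-52 + A} A + \frac{1}{-10 + h} = \frac{A \left(23 + h\right)}{-52 + A} + \frac{1}{-10 + h} = \frac{1}{-10 + h} + \frac{A \left(23 + h\right)}{-52 + A}$)
$46130 - d{\left(-82 - -74,- 5 \left(\left(5 - 1\right) - 3\right) \right)} = 46130 - \frac{-52 - 5 \left(\left(5 - 1\right) - 3\right) + - 5 \left(\left(5 - 1\right) - 3\right) \left(-10 - 8\right) \left(23 - 8\right)}{\left(-52 - 5 \left(\left(5 - 1\right) - 3\right)\right) \left(-10 - 8\right)} = 46130 - \frac{-52 - 5 \left(4 - 3\right) + - 5 \left(4 - 3\right) \left(-10 + \left(-82 + 74\right)\right) \left(23 + \left(-82 + 74\right)\right)}{\left(-52 - 5 \left(4 - 3\right)\right) \left(-10 + \left(-82 + 74\right)\right)} = 46130 - \frac{-52 - 5 + \left(-5\right) 1 \left(-10 - 8\right) \left(23 - 8\right)}{\left(-52 - 5\right) \left(-10 - 8\right)} = 46130 - \frac{-52 - 5 - \left(-90\right) 15}{\left(-52 - 5\right) \left(-18\right)} = 46130 - \frac{1}{-57} \left(- \frac{1}{18}\right) \left(-52 - 5 + 1350\right) = 46130 - \left(- \frac{1}{57}\right) \left(- \frac{1}{18}\right) 1293 = 46130 - \frac{431}{342} = \frac{15776029}{342}$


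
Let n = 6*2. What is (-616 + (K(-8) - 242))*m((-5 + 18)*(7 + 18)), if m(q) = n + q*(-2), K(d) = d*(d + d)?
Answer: 465740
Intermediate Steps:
n = 12
K(d) = 2*d² (K(d) = d*(2*d) = 2*d²)
m(q) = 12 - 2*q (m(q) = 12 + q*(-2) = 12 - 2*q)
(-616 + (K(-8) - 242))*m((-5 + 18)*(7 + 18)) = (-616 + (2*(-8)² - 242))*(12 - 2*(-5 + 18)*(7 + 18)) = (-616 + (2*64 - 242))*(12 - 26*25) = (-616 + (128 - 242))*(12 - 2*325) = (-616 - 114)*(12 - 650) = -730*(-638) = 465740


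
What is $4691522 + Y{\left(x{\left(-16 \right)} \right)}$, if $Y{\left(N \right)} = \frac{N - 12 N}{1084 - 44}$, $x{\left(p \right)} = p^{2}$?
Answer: $\frac{304948754}{65} \approx 4.6915 \cdot 10^{6}$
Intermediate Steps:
$Y{\left(N \right)} = - \frac{11 N}{1040}$ ($Y{\left(N \right)} = \frac{\left(-11\right) N}{1040} = - 11 N \frac{1}{1040} = - \frac{11 N}{1040}$)
$4691522 + Y{\left(x{\left(-16 \right)} \right)} = 4691522 - \frac{11 \left(-16\right)^{2}}{1040} = 4691522 - \frac{176}{65} = \frac{304948754}{65}$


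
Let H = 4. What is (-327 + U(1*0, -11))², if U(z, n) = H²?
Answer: 96721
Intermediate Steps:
U(z, n) = 16 (U(z, n) = 4² = 16)
(-327 + U(1*0, -11))² = (-327 + 16)² = (-311)² = 96721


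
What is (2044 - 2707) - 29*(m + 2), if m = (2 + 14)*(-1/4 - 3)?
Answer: 787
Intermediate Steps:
m = -52 (m = 16*(-1*1/4 - 3) = 16*(-1/4 - 3) = 16*(-13/4) = -52)
(2044 - 2707) - 29*(m + 2) = (2044 - 2707) - 29*(-52 + 2) = -663 - 29*(-50) = -663 + 1450 = 787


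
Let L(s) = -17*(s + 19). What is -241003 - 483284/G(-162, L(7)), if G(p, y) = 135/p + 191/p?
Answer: -137485/163 ≈ -843.47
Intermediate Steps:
L(s) = -323 - 17*s (L(s) = -17*(19 + s) = -323 - 17*s)
G(p, y) = 326/p
-241003 - 483284/G(-162, L(7)) = -241003 - 483284/(326/(-162)) = -241003 - 483284/(326*(-1/162)) = -241003 - 483284/(-163/81) = -241003 - 483284*(-81)/163 = -241003 - 1*(-39146004/163) = -241003 + 39146004/163 = -137485/163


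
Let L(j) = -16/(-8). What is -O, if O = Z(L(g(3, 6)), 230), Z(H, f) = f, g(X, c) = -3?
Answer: -230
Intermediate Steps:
L(j) = 2 (L(j) = -16*(-⅛) = 2)
O = 230
-O = -1*230 = -230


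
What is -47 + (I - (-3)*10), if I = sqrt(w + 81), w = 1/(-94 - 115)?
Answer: -17 + 92*sqrt(418)/209 ≈ -8.0003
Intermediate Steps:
w = -1/209 (w = 1/(-209) = -1/209 ≈ -0.0047847)
I = 92*sqrt(418)/209 (I = sqrt(-1/209 + 81) = sqrt(16928/209) = 92*sqrt(418)/209 ≈ 8.9997)
-47 + (I - (-3)*10) = -47 + (92*sqrt(418)/209 - (-3)*10) = -47 + (92*sqrt(418)/209 - 1*(-30)) = -47 + (92*sqrt(418)/209 + 30) = -47 + (30 + 92*sqrt(418)/209) = -17 + 92*sqrt(418)/209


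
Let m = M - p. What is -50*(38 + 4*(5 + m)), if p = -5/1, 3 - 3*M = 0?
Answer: -4100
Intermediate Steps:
M = 1 (M = 1 - ⅓*0 = 1 + 0 = 1)
p = -5 (p = -5*1 = -5)
m = 6 (m = 1 - 1*(-5) = 1 + 5 = 6)
-50*(38 + 4*(5 + m)) = -50*(38 + 4*(5 + 6)) = -50*(38 + 4*11) = -50*(38 + 44) = -50*82 = -4100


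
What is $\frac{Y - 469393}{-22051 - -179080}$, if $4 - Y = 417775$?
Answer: $- \frac{887164}{157029} \approx -5.6497$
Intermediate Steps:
$Y = -417771$ ($Y = 4 - 417775 = -417771$)
$\frac{Y - 469393}{-22051 - -179080} = \frac{-417771 - 469393}{-22051 - -179080} = - \frac{887164}{-22051 + 179080} = - \frac{887164}{157029}$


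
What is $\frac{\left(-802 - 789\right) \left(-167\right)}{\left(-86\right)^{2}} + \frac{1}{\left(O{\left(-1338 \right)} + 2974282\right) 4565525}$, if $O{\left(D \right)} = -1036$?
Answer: $\frac{975306935417477}{27148857888300} \approx 35.924$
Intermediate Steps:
$\frac{\left(-802 - 789\right) \left(-167\right)}{\left(-86\right)^{2}} + \frac{1}{\left(O{\left(-1338 \right)} + 2974282\right) 4565525} = \frac{\left(-802 - 789\right) \left(-167\right)}{\left(-86\right)^{2}} + \frac{1}{\left(-1036 + 2974282\right) 4565525} = \frac{\left(-1591\right) \left(-167\right)}{7396} + \frac{1}{2973246} \cdot \frac{1}{4565525} = 265697 \cdot \frac{1}{7396} + \frac{1}{2973246} \cdot \frac{1}{4565525} = \frac{6179}{172} + \frac{1}{13574428944150} = \frac{975306935417477}{27148857888300}$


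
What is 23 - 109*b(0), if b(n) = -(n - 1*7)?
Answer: -740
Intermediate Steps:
b(n) = 7 - n (b(n) = -(n - 7) = -(-7 + n) = 7 - n)
23 - 109*b(0) = 23 - 109*(7 - 1*0) = 23 - 109*(7 + 0) = 23 - 109*7 = 23 - 763 = -740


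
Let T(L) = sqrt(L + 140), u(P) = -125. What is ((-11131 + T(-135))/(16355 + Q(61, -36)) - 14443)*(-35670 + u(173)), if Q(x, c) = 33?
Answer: 8472784421925/16388 - 35795*sqrt(5)/16388 ≈ 5.1701e+8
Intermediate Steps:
T(L) = sqrt(140 + L)
((-11131 + T(-135))/(16355 + Q(61, -36)) - 14443)*(-35670 + u(173)) = ((-11131 + sqrt(140 - 135))/(16355 + 33) - 14443)*(-35670 - 125) = ((-11131 + sqrt(5))/16388 - 14443)*(-35795) = ((-11131 + sqrt(5))*(1/16388) - 14443)*(-35795) = ((-11131/16388 + sqrt(5)/16388) - 14443)*(-35795) = (-236703015/16388 + sqrt(5)/16388)*(-35795) = 8472784421925/16388 - 35795*sqrt(5)/16388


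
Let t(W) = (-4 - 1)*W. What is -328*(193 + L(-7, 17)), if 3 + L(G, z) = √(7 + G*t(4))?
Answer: -62320 - 2296*√3 ≈ -66297.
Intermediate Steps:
t(W) = -5*W
L(G, z) = -3 + √(7 - 20*G) (L(G, z) = -3 + √(7 + G*(-5*4)) = -3 + √(7 + G*(-20)) = -3 + √(7 - 20*G))
-328*(193 + L(-7, 17)) = -328*(193 + (-3 + √(7 - 20*(-7)))) = -328*(193 + (-3 + √(7 + 140))) = -328*(193 + (-3 + √147)) = -328*(193 + (-3 + 7*√3)) = -328*(190 + 7*√3) = -62320 - 2296*√3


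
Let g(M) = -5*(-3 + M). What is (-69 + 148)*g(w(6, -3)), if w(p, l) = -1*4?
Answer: 2765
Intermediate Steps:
w(p, l) = -4
g(M) = 15 - 5*M
(-69 + 148)*g(w(6, -3)) = (-69 + 148)*(15 - 5*(-4)) = 79*(15 + 20) = 79*35 = 2765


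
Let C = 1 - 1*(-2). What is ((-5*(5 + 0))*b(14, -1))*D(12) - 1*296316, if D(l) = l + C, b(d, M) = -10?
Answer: -292566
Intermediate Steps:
C = 3 (C = 1 + 2 = 3)
D(l) = 3 + l (D(l) = l + 3 = 3 + l)
((-5*(5 + 0))*b(14, -1))*D(12) - 1*296316 = (-5*(5 + 0)*(-10))*(3 + 12) - 1*296316 = (-5*5*(-10))*15 - 296316 = -25*(-10)*15 - 296316 = 250*15 - 296316 = 3750 - 296316 = -292566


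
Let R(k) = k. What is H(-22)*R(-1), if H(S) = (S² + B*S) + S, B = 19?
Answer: -44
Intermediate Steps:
H(S) = S² + 20*S (H(S) = (S² + 19*S) + S = S² + 20*S)
H(-22)*R(-1) = -22*(20 - 22)*(-1) = -22*(-2)*(-1) = 44*(-1) = -44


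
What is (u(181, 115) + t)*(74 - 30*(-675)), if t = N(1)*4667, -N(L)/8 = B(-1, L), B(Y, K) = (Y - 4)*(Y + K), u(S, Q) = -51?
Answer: -1036524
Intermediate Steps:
B(Y, K) = (-4 + Y)*(K + Y)
N(L) = -40 + 40*L (N(L) = -8*((-1)**2 - 4*L - 4*(-1) + L*(-1)) = -8*(1 - 4*L + 4 - L) = -8*(5 - 5*L) = -40 + 40*L)
t = 0 (t = (-40 + 40*1)*4667 = (-40 + 40)*4667 = 0*4667 = 0)
(u(181, 115) + t)*(74 - 30*(-675)) = (-51 + 0)*(74 - 30*(-675)) = -51*(74 + 20250) = -51*20324 = -1036524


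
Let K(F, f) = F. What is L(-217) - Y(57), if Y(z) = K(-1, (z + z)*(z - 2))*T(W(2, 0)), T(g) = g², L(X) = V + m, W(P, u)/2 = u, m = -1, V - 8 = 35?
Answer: 42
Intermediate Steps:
V = 43 (V = 8 + 35 = 43)
W(P, u) = 2*u
L(X) = 42 (L(X) = 43 - 1 = 42)
Y(z) = 0 (Y(z) = -(2*0)² = -1*0² = -1*0 = 0)
L(-217) - Y(57) = 42 - 1*0 = 42 + 0 = 42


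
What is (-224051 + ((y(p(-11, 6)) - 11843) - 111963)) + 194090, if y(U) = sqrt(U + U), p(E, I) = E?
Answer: -153767 + I*sqrt(22) ≈ -1.5377e+5 + 4.6904*I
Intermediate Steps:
y(U) = sqrt(2)*sqrt(U) (y(U) = sqrt(2*U) = sqrt(2)*sqrt(U))
(-224051 + ((y(p(-11, 6)) - 11843) - 111963)) + 194090 = (-224051 + ((sqrt(2)*sqrt(-11) - 11843) - 111963)) + 194090 = (-224051 + ((sqrt(2)*(I*sqrt(11)) - 11843) - 111963)) + 194090 = (-224051 + ((I*sqrt(22) - 11843) - 111963)) + 194090 = (-224051 + ((-11843 + I*sqrt(22)) - 111963)) + 194090 = (-224051 + (-123806 + I*sqrt(22))) + 194090 = (-347857 + I*sqrt(22)) + 194090 = -153767 + I*sqrt(22)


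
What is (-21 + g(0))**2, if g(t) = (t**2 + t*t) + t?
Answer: 441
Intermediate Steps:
g(t) = t + 2*t**2 (g(t) = (t**2 + t**2) + t = 2*t**2 + t = t + 2*t**2)
(-21 + g(0))**2 = (-21 + 0*(1 + 2*0))**2 = (-21 + 0*(1 + 0))**2 = (-21 + 0*1)**2 = (-21 + 0)**2 = (-21)**2 = 441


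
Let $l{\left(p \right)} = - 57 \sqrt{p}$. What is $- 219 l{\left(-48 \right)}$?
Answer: $49932 i \sqrt{3} \approx 86485.0 i$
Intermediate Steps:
$- 219 l{\left(-48 \right)} = - 219 \left(- 57 \sqrt{-48}\right) = - 219 \left(- 57 \cdot 4 i \sqrt{3}\right) = - 219 \left(- 228 i \sqrt{3}\right) = 49932 i \sqrt{3}$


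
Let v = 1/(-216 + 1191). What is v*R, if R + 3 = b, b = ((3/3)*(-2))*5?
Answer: -1/75 ≈ -0.013333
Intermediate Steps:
b = -10 (b = ((3*(⅓))*(-2))*5 = (1*(-2))*5 = -2*5 = -10)
v = 1/975 ≈ 0.0010256
R = -13 (R = -3 - 10 = -13)
v*R = (1/975)*(-13) = -1/75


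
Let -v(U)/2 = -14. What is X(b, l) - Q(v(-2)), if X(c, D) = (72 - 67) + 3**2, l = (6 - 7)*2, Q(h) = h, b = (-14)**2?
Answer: -14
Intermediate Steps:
v(U) = 28 (v(U) = -2*(-14) = 28)
b = 196
l = -2 (l = -1*2 = -2)
X(c, D) = 14 (X(c, D) = 5 + 9 = 14)
X(b, l) - Q(v(-2)) = 14 - 1*28 = 14 - 28 = -14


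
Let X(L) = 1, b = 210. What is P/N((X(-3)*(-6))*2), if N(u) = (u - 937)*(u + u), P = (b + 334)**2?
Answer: 36992/2847 ≈ 12.993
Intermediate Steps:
P = 295936 (P = (210 + 334)**2 = 544**2 = 295936)
N(u) = 2*u*(-937 + u) (N(u) = (-937 + u)*(2*u) = 2*u*(-937 + u))
P/N((X(-3)*(-6))*2) = 295936/((2*((1*(-6))*2)*(-937 + (1*(-6))*2))) = 295936/((2*(-6*2)*(-937 - 6*2))) = 295936/((2*(-12)*(-937 - 12))) = 295936/((2*(-12)*(-949))) = 295936/22776 = 295936*(1/22776) = 36992/2847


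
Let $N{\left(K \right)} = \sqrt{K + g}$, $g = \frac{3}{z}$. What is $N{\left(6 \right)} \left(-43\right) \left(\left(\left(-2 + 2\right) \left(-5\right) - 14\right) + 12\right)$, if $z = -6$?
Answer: $43 \sqrt{22} \approx 201.69$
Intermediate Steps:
$g = - \frac{1}{2}$ ($g = \frac{3}{-6} = 3 \left(- \frac{1}{6}\right) = - \frac{1}{2} \approx -0.5$)
$N{\left(K \right)} = \sqrt{- \frac{1}{2} + K}$ ($N{\left(K \right)} = \sqrt{K - \frac{1}{2}} = \sqrt{- \frac{1}{2} + K}$)
$N{\left(6 \right)} \left(-43\right) \left(\left(\left(-2 + 2\right) \left(-5\right) - 14\right) + 12\right) = \frac{\sqrt{-2 + 4 \cdot 6}}{2} \left(-43\right) \left(\left(\left(-2 + 2\right) \left(-5\right) - 14\right) + 12\right) = \frac{\sqrt{-2 + 24}}{2} \left(-43\right) \left(\left(0 \left(-5\right) - 14\right) + 12\right) = \frac{\sqrt{22}}{2} \left(-43\right) \left(\left(0 - 14\right) + 12\right) = - \frac{43 \sqrt{22}}{2} \left(-14 + 12\right) = - \frac{43 \sqrt{22}}{2} \left(-2\right) = 43 \sqrt{22}$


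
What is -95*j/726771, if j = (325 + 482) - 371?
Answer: -41420/726771 ≈ -0.056992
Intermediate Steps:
j = 436 (j = 807 - 371 = 436)
-95*j/726771 = -95*436/726771 = -41420*1/726771 = -41420/726771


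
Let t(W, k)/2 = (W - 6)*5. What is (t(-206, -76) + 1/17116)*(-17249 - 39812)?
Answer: 2070510824059/17116 ≈ 1.2097e+8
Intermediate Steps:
t(W, k) = -60 + 10*W (t(W, k) = 2*((W - 6)*5) = 2*((-6 + W)*5) = 2*(-30 + 5*W) = -60 + 10*W)
(t(-206, -76) + 1/17116)*(-17249 - 39812) = ((-60 + 10*(-206)) + 1/17116)*(-17249 - 39812) = ((-60 - 2060) + 1/17116)*(-57061) = (-2120 + 1/17116)*(-57061) = -36285919/17116*(-57061) = 2070510824059/17116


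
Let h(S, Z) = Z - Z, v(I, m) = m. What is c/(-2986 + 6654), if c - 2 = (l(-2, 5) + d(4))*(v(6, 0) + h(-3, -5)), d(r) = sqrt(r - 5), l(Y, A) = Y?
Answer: 1/1834 ≈ 0.00054526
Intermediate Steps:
d(r) = sqrt(-5 + r)
h(S, Z) = 0
c = 2 (c = 2 + (-2 + sqrt(-5 + 4))*(0 + 0) = 2 + (-2 + sqrt(-1))*0 = 2 + (-2 + I)*0 = 2 + 0 = 2)
c/(-2986 + 6654) = 2/(-2986 + 6654) = 2/3668 = 2*(1/3668) = 1/1834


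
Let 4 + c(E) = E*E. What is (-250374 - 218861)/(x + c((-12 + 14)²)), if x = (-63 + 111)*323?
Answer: -469235/15516 ≈ -30.242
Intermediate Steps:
c(E) = -4 + E² (c(E) = -4 + E*E = -4 + E²)
x = 15504 (x = 48*323 = 15504)
(-250374 - 218861)/(x + c((-12 + 14)²)) = (-250374 - 218861)/(15504 + (-4 + ((-12 + 14)²)²)) = -469235/(15504 + (-4 + (2²)²)) = -469235/(15504 + (-4 + 4²)) = -469235/(15504 + (-4 + 16)) = -469235/(15504 + 12) = -469235/15516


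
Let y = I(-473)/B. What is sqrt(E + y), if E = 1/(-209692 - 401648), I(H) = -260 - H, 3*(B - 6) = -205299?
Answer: I*sqrt(16821157460303415)/2324009010 ≈ 0.055807*I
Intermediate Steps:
B = -68427 (B = 6 + (1/3)*(-205299) = 6 - 68433 = -68427)
E = -1/611340 (E = 1/(-611340) = -1/611340 ≈ -1.6358e-6)
y = -71/22809 (y = (-260 - 1*(-473))/(-68427) = (-260 + 473)*(-1/68427) = 213*(-1/68427) = -71/22809 ≈ -0.0031128)
sqrt(E + y) = sqrt(-1/611340 - 71/22809) = sqrt(-14475983/4648018020) = I*sqrt(16821157460303415)/2324009010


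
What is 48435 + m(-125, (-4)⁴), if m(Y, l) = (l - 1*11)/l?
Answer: 12399605/256 ≈ 48436.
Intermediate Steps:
m(Y, l) = (-11 + l)/l (m(Y, l) = (l - 11)/l = (-11 + l)/l)
48435 + m(-125, (-4)⁴) = 48435 + (-11 + (-4)⁴)/((-4)⁴) = 48435 + (-11 + 256)/256 = 48435 + (1/256)*245 = 48435 + 245/256 = 12399605/256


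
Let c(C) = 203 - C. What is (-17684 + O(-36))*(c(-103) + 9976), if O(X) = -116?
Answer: -183019600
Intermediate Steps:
(-17684 + O(-36))*(c(-103) + 9976) = (-17684 - 116)*((203 - 1*(-103)) + 9976) = -17800*((203 + 103) + 9976) = -17800*(306 + 9976) = -17800*10282 = -183019600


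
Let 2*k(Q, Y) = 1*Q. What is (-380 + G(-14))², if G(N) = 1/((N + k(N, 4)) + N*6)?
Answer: 1592089801/11025 ≈ 1.4441e+5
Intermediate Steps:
k(Q, Y) = Q/2 (k(Q, Y) = (1*Q)/2 = Q/2)
G(N) = 2/(15*N) (G(N) = 1/((N + N/2) + N*6) = 1/(3*N/2 + 6*N) = 1/(15*N/2) = 2/(15*N))
(-380 + G(-14))² = (-380 + (2/15)/(-14))² = (-380 + (2/15)*(-1/14))² = (-380 - 1/105)² = (-39901/105)² = 1592089801/11025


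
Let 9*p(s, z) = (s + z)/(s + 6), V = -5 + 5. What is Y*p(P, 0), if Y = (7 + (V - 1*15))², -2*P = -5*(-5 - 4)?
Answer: 320/33 ≈ 9.6970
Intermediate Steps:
P = -45/2 (P = -(-5)*(-5 - 4)/2 = -(-5)*(-9)/2 = -½*45 = -45/2 ≈ -22.500)
V = 0
p(s, z) = (s + z)/(9*(6 + s)) (p(s, z) = ((s + z)/(s + 6))/9 = ((s + z)/(6 + s))/9 = (s + z)/(9*(6 + s)))
Y = 64 (Y = (7 + (0 - 1*15))² = (7 + (0 - 15))² = (7 - 15)² = (-8)² = 64)
Y*p(P, 0) = 64*((-45/2 + 0)/(9*(6 - 45/2))) = 64*((⅑)*(-45/2)/(-33/2)) = 64*((⅑)*(-2/33)*(-45/2)) = 64*(5/33) = 320/33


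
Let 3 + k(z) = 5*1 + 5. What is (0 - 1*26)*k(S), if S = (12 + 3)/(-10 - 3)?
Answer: -182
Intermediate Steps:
S = -15/13 (S = 15/(-13) = 15*(-1/13) = -15/13 ≈ -1.1538)
k(z) = 7 (k(z) = -3 + (5*1 + 5) = -3 + (5 + 5) = -3 + 10 = 7)
(0 - 1*26)*k(S) = (0 - 1*26)*7 = (0 - 26)*7 = -26*7 = -182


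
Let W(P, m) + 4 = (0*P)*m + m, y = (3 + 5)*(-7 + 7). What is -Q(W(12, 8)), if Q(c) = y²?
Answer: 0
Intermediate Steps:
y = 0 (y = 8*0 = 0)
W(P, m) = -4 + m (W(P, m) = -4 + ((0*P)*m + m) = -4 + (0*m + m) = -4 + (0 + m) = -4 + m)
Q(c) = 0 (Q(c) = 0² = 0)
-Q(W(12, 8)) = -1*0 = 0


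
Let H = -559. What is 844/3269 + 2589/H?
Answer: -7991645/1827371 ≈ -4.3733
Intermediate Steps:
844/3269 + 2589/H = 844/3269 + 2589/(-559) = 844*(1/3269) + 2589*(-1/559) = 844/3269 - 2589/559 = -7991645/1827371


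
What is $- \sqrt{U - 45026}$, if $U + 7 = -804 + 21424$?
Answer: $- i \sqrt{24413} \approx - 156.25 i$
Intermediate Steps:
$U = 20613$ ($U = -7 + \left(-804 + 21424\right) = -7 + 20620 = 20613$)
$- \sqrt{U - 45026} = - \sqrt{20613 - 45026} = - \sqrt{-24413} = - i \sqrt{24413}$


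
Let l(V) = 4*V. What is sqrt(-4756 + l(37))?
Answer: 48*I*sqrt(2) ≈ 67.882*I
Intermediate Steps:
sqrt(-4756 + l(37)) = sqrt(-4756 + 4*37) = sqrt(-4756 + 148) = sqrt(-4608) = 48*I*sqrt(2)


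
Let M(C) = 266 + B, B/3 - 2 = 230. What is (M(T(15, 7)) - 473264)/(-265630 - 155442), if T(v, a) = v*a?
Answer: 236151/210536 ≈ 1.1217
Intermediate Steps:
T(v, a) = a*v
B = 696 (B = 6 + 3*230 = 6 + 690 = 696)
M(C) = 962 (M(C) = 266 + 696 = 962)
(M(T(15, 7)) - 473264)/(-265630 - 155442) = (962 - 473264)/(-265630 - 155442) = -472302/(-421072) = -472302*(-1/421072) = 236151/210536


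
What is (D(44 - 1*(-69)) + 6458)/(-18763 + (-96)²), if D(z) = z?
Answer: -6571/9547 ≈ -0.68828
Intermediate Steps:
(D(44 - 1*(-69)) + 6458)/(-18763 + (-96)²) = ((44 - 1*(-69)) + 6458)/(-18763 + (-96)²) = ((44 + 69) + 6458)/(-18763 + 9216) = (113 + 6458)/(-9547) = 6571*(-1/9547) = -6571/9547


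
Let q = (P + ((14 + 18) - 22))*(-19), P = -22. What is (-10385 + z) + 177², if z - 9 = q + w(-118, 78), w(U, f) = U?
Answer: 21063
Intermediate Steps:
q = 228 (q = (-22 + ((14 + 18) - 22))*(-19) = (-22 + (32 - 22))*(-19) = (-22 + 10)*(-19) = -12*(-19) = 228)
z = 119 (z = 9 + (228 - 118) = 9 + 110 = 119)
(-10385 + z) + 177² = (-10385 + 119) + 177² = -10266 + 31329 = 21063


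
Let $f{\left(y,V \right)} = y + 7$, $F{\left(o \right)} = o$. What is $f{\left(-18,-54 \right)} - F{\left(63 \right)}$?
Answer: $-74$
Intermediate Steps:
$f{\left(y,V \right)} = 7 + y$
$f{\left(-18,-54 \right)} - F{\left(63 \right)} = \left(7 - 18\right) - 63 = -11 - 63 = -74$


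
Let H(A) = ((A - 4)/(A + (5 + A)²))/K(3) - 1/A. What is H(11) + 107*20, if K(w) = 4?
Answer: 25139729/11748 ≈ 2139.9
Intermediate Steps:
H(A) = -1/A + (-4 + A)/(4*(A + (5 + A)²)) (H(A) = ((A - 4)/(A + (5 + A)²))/4 - 1/A = ((-4 + A)/(A + (5 + A)²))*(¼) - 1/A = (-4 + A)/(4*(A + (5 + A)²)) - 1/A = -1/A + (-4 + A)/(4*(A + (5 + A)²)))
H(11) + 107*20 = (-(5 + 11)² - 2*11 + (¼)*11²)/(11*(11 + (5 + 11)²)) + 107*20 = (-1*16² - 22 + (¼)*121)/(11*(11 + 16²)) + 2140 = (-1*256 - 22 + 121/4)/(11*(11 + 256)) + 2140 = (1/11)*(-256 - 22 + 121/4)/267 + 2140 = (1/11)*(1/267)*(-991/4) + 2140 = -991/11748 + 2140 = 25139729/11748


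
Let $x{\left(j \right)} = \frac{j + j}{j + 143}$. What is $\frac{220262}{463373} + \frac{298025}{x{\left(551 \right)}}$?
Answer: $\frac{47919689563137}{255318523} \approx 1.8769 \cdot 10^{5}$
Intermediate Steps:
$x{\left(j \right)} = \frac{2 j}{143 + j}$
$\frac{220262}{463373} + \frac{298025}{x{\left(551 \right)}} = \frac{220262}{463373} + \frac{298025}{2 \cdot 551 \frac{1}{143 + 551}} = 220262 \cdot \frac{1}{463373} + \frac{298025}{2 \cdot 551 \cdot \frac{1}{694}} = \frac{220262}{463373} + \frac{298025}{2 \cdot 551 \cdot \frac{1}{694}} = \frac{220262}{463373} + \frac{298025}{\frac{551}{347}} = \frac{220262}{463373} + 298025 \cdot \frac{347}{551} = \frac{220262}{463373} + \frac{103414675}{551} = \frac{47919689563137}{255318523}$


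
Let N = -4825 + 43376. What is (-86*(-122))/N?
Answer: 10492/38551 ≈ 0.27216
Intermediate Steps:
N = 38551
(-86*(-122))/N = -86*(-122)/38551 = 10492*(1/38551) = 10492/38551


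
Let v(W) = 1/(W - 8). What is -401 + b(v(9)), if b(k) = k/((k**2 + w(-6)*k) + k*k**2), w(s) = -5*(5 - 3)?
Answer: -3209/8 ≈ -401.13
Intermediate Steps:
v(W) = 1/(-8 + W)
w(s) = -10 (w(s) = -5*2 = -10)
b(k) = k/(k**2 + k**3 - 10*k) (b(k) = k/((k**2 - 10*k) + k*k**2) = k/((k**2 - 10*k) + k**3) = k/(k**2 + k**3 - 10*k))
-401 + b(v(9)) = -401 + 1/(-10 + 1/(-8 + 9) + (1/(-8 + 9))**2) = -401 + 1/(-10 + 1/1 + (1/1)**2) = -401 + 1/(-10 + 1 + 1**2) = -401 + 1/(-10 + 1 + 1) = -401 + 1/(-8) = -401 - 1/8 = -3209/8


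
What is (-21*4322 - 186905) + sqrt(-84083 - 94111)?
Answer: -277667 + I*sqrt(178194) ≈ -2.7767e+5 + 422.13*I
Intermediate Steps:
(-21*4322 - 186905) + sqrt(-84083 - 94111) = (-90762 - 186905) + sqrt(-178194) = -277667 + I*sqrt(178194)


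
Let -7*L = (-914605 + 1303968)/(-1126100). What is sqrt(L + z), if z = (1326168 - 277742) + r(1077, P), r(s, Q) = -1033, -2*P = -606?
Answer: sqrt(650818192708626901)/788270 ≈ 1023.4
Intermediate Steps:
P = 303 (P = -1/2*(-606) = 303)
z = 1047393 (z = (1326168 - 277742) - 1033 = 1048426 - 1033 = 1047393)
L = 389363/7882700 (L = -(-914605 + 1303968)/(7*(-1126100)) = -389363*(-1)/(7*1126100) = -1/7*(-389363/1126100) = 389363/7882700 ≈ 0.049395)
sqrt(L + z) = sqrt(389363/7882700 + 1047393) = sqrt(8256285190463/7882700) = sqrt(650818192708626901)/788270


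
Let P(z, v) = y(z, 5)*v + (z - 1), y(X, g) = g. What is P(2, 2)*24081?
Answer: 264891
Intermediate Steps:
P(z, v) = -1 + z + 5*v (P(z, v) = 5*v + (z - 1) = 5*v + (-1 + z) = -1 + z + 5*v)
P(2, 2)*24081 = (-1 + 2 + 5*2)*24081 = (-1 + 2 + 10)*24081 = 11*24081 = 264891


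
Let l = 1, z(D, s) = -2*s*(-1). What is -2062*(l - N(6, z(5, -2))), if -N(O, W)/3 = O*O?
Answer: -224758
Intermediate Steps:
z(D, s) = 2*s
N(O, W) = -3*O**2 (N(O, W) = -3*O*O = -3*O**2)
-2062*(l - N(6, z(5, -2))) = -2062*(1 - (-3)*6**2) = -2062*(1 - (-3)*36) = -2062*(1 - 1*(-108)) = -2062*(1 + 108) = -2062*109 = -224758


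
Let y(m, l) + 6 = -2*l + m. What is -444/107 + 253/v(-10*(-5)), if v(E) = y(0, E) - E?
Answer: -96335/16692 ≈ -5.7713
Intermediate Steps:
y(m, l) = -6 + m - 2*l (y(m, l) = -6 + (-2*l + m) = -6 + (m - 2*l) = -6 + m - 2*l)
v(E) = -6 - 3*E (v(E) = (-6 + 0 - 2*E) - E = (-6 - 2*E) - E = -6 - 3*E)
-444/107 + 253/v(-10*(-5)) = -444/107 + 253/(-6 - (-30)*(-5)) = -444*1/107 + 253/(-6 - 3*50) = -444/107 + 253/(-6 - 150) = -444/107 + 253/(-156) = -444/107 + 253*(-1/156) = -444/107 - 253/156 = -96335/16692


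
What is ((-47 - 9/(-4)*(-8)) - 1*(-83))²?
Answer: 324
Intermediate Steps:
((-47 - 9/(-4)*(-8)) - 1*(-83))² = ((-47 - 9*(-¼)*(-8)) + 83)² = ((-47 - (-9)*(-8)/4) + 83)² = ((-47 - 1*18) + 83)² = ((-47 - 18) + 83)² = (-65 + 83)² = 18² = 324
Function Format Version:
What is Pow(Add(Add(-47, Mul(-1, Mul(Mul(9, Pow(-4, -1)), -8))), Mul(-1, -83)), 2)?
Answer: 324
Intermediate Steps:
Pow(Add(Add(-47, Mul(-1, Mul(Mul(9, Pow(-4, -1)), -8))), Mul(-1, -83)), 2) = Pow(Add(Add(-47, Mul(-1, Mul(Mul(9, Rational(-1, 4)), -8))), 83), 2) = Pow(Add(Add(-47, Mul(-1, Mul(Rational(-9, 4), -8))), 83), 2) = Pow(Add(Add(-47, Mul(-1, 18)), 83), 2) = Pow(Add(Add(-47, -18), 83), 2) = Pow(Add(-65, 83), 2) = Pow(18, 2) = 324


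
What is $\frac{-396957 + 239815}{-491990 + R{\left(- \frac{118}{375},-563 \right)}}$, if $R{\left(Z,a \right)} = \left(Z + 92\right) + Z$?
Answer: $\frac{29464125}{92230993} \approx 0.31946$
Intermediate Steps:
$R{\left(Z,a \right)} = 92 + 2 Z$ ($R{\left(Z,a \right)} = \left(92 + Z\right) + Z = 92 + 2 Z$)
$\frac{-396957 + 239815}{-491990 + R{\left(- \frac{118}{375},-563 \right)}} = \frac{-396957 + 239815}{-491990 + \left(92 + 2 \left(- \frac{118}{375}\right)\right)} = - \frac{157142}{-491990 + \left(92 + 2 \left(\left(-118\right) \frac{1}{375}\right)\right)} = - \frac{157142}{-491990 + \left(92 + 2 \left(- \frac{118}{375}\right)\right)} = - \frac{157142}{-491990 + \left(92 - \frac{236}{375}\right)} = - \frac{157142}{-491990 + \frac{34264}{375}} = - \frac{157142}{- \frac{184461986}{375}} = \left(-157142\right) \left(- \frac{375}{184461986}\right) = \frac{29464125}{92230993}$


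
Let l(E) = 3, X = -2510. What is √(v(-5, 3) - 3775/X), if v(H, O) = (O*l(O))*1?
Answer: √2647046/502 ≈ 3.2410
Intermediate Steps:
v(H, O) = 3*O (v(H, O) = (O*3)*1 = (3*O)*1 = 3*O)
√(v(-5, 3) - 3775/X) = √(3*3 - 3775/(-2510)) = √(9 - 3775*(-1/2510)) = √(9 + 755/502) = √(5273/502) = √2647046/502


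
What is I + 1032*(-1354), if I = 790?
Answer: -1396538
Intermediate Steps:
I + 1032*(-1354) = 790 + 1032*(-1354) = 790 - 1397328 = -1396538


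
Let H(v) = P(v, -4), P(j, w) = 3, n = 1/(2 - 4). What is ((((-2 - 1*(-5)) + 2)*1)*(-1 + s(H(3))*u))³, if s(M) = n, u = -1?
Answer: -125/8 ≈ -15.625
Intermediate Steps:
n = -½ (n = 1/(-2) = -½ ≈ -0.50000)
H(v) = 3
s(M) = -½
((((-2 - 1*(-5)) + 2)*1)*(-1 + s(H(3))*u))³ = ((((-2 - 1*(-5)) + 2)*1)*(-1 - ½*(-1)))³ = ((((-2 + 5) + 2)*1)*(-1 + ½))³ = (((3 + 2)*1)*(-½))³ = ((5*1)*(-½))³ = (5*(-½))³ = (-5/2)³ = -125/8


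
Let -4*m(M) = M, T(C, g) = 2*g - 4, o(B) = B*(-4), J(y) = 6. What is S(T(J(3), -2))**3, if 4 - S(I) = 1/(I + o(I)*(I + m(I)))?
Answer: 513922401/8000000 ≈ 64.240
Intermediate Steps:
o(B) = -4*B
T(C, g) = -4 + 2*g
m(M) = -M/4
S(I) = 4 - 1/(I - 3*I**2) (S(I) = 4 - 1/(I + (-4*I)*(I - I/4)) = 4 - 1/(I + (-4*I)*(3*I/4)) = 4 - 1/(I - 3*I**2))
S(T(J(3), -2))**3 = ((-1 - 12*(-4 + 2*(-2))**2 + 4*(-4 + 2*(-2)))/((-4 + 2*(-2))*(1 - 3*(-4 + 2*(-2)))))**3 = ((-1 - 12*(-4 - 4)**2 + 4*(-4 - 4))/((-4 - 4)*(1 - 3*(-4 - 4))))**3 = ((-1 - 12*(-8)**2 + 4*(-8))/((-8)*(1 - 3*(-8))))**3 = (-(-1 - 12*64 - 32)/(8*(1 + 24)))**3 = (-1/8*(-1 - 768 - 32)/25)**3 = (-1/8*1/25*(-801))**3 = (801/200)**3 = 513922401/8000000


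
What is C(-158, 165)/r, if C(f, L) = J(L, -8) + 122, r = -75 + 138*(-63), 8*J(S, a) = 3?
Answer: -979/70152 ≈ -0.013955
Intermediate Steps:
J(S, a) = 3/8 (J(S, a) = (1/8)*3 = 3/8)
r = -8769 (r = -75 - 8694 = -8769)
C(f, L) = 979/8 (C(f, L) = 3/8 + 122 = 979/8)
C(-158, 165)/r = (979/8)/(-8769) = (979/8)*(-1/8769) = -979/70152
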